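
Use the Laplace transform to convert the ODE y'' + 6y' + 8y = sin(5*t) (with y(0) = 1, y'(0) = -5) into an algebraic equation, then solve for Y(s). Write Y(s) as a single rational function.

Y(s) = (s^3 + s^2 + 25*s + 30)/(s^4 + 6*s^3 + 33*s^2 + 150*s + 200)

Laplace-transform each side.
With L{y''} = s^2 Y - s·y(0) - y'(0) and L{y'} = sY - y(0), with y(0) = 1, y'(0) = -5: the LHS transforms to (s^2 + 6*s + 8)Y - (s + 1).
The right side is L{sin(5*t)} = 5/(s^2 + 25).
So (s^2 + 6*s + 8)Y = 5/(s^2 + 25) + (s + 1).
Isolate Y and clear denominators.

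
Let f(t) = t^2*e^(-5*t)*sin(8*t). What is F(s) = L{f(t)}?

F(s) = 16*(3*s^2 + 30*s + 11)/(s^2 + 10*s + 89)^3

L{sin(8t)} = 8/(s^2 + 64).
Multiplying by e^(-5t) shifts s → s + 5, so L{e^(-5*t)*sin(8*t)} = 8/((s + 5)^2 + 64).
Then apply L{t^2·g(t)} = (-1)^2 d^2/ds^2[G(s)] with G(s) = 8/((s + 5)^2 + 64):
differentiating 2 times and applying the sign gives 16*(3*s^2 + 30*s + 11)/(s^2 + 10*s + 89)^3.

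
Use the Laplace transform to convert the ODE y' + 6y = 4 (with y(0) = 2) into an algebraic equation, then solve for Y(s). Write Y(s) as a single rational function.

Transform both sides with L{·}.
Using L{y'} = sY - y(0) = sY - 2, the left side becomes (s + 6)Y - (2).
The right side is L{4} = 4/s.
So (s + 6)Y = 4/s + (2).
Divide through and combine into a single rational function.

Y(s) = (2*s + 4)/(s^2 + 6*s)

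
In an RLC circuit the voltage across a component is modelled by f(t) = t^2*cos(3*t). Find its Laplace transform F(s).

L{cos(3t)} = s/(s^2 + 9).
Then apply L{t^2·g(t)} = (-1)^2 d^2/ds^2[G(s)] with G(s) = s/(s^2 + 9):
differentiating 2 times and applying the sign gives 2*s*(s^2 - 27)/(s^2 + 9)^3.

F(s) = 2*s*(s^2 - 27)/(s^2 + 9)^3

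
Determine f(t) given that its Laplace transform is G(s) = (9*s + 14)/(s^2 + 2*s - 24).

f(t) = 5*exp(4*t) + 4*exp(-6*t)

Factor the denominator: s^2 + 2*s - 24 = (s - 4)*(s + 6).
Partial fraction decomposition gives [4/(s + 6)] + [5/(s - 4)].
Invert each term: 4/(s + 6) ↔ 4e^(-6t); 5/(s - 4) ↔ 5e^(4t).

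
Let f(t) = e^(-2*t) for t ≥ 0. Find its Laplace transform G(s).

G(s) = 1/(s + 2)

L{e^(-2t)} = 1/(s + 2).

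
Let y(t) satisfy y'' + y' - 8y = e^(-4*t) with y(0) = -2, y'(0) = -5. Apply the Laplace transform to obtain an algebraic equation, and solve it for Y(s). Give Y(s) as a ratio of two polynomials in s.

Y(s) = (-2*s^2 - 15*s - 27)/(s^3 + 5*s^2 - 4*s - 32)

Take the Laplace transform of both sides.
With L{y''} = s^2 Y - s·y(0) - y'(0) and L{y'} = sY - y(0), with y(0) = -2, y'(0) = -5: the LHS transforms to (s^2 + s - 8)Y - (-2*s - 7).
The right side is L{e^(-4*t)} = 1/(s + 4).
So (s^2 + s - 8)Y = 1/(s + 4) + (-2*s - 7).
Divide through and combine into a single rational function.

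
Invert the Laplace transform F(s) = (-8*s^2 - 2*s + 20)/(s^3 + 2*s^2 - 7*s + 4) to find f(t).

Factor the denominator: s^3 + 2*s^2 - 7*s + 4 = (s - 1)^2*(s + 4).
Partial fraction decomposition gives [-4/(s - 1)] + [2/(s - 1)^2] + [-4/(s + 4)].
Invert each term: -4/(s - 1) ↔ -4e^(t); 2/(s - 1)^2 ↔ 2t·e^(t); -4/(s + 4) ↔ -4e^(-4t).

f(t) = 2*t*exp(t) - 4*exp(t) - 4*exp(-4*t)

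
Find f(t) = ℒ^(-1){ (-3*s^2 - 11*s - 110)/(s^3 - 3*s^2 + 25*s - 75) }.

f(t) = -5*exp(3*t) - sin(5*t) + 2*cos(5*t)

Factor the denominator: s^3 - 3*s^2 + 25*s - 75 = (s - 3)*(s^2 + 25).
Partial fraction decomposition gives [-5/(s - 3)] + [2*s/(s^2 + 25)] + [-5/(s^2 + 25)].
Invert each term: -5/(s - 3) ↔ -5e^(3t); 2·s/(s^2 + 25) ↔ 2cos(5t); -1·5/(s^2 + 25) ↔ -sin(5t).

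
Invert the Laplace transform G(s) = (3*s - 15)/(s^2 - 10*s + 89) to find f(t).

f(t) = 3*exp(5*t)*cos(8*t)

Rewrite the denominator: s^2 - 10*s + 89 = (s - 5)^2 + 64.
The form in (s - 5) signals a first-shifting-theorem factor e^(5t).
Since L{cos(8t)} = s/(s^2 + 64), the inverse is e^(5*t)*cos(8*t), scaled by 3.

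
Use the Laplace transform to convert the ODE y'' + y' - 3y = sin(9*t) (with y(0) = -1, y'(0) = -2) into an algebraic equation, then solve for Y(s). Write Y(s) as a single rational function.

Y(s) = (-s^3 - 3*s^2 - 81*s - 234)/(s^4 + s^3 + 78*s^2 + 81*s - 243)

Transform both sides with L{·}.
Using L{y''} = s^2 Y - s·y(0) - y'(0) and L{y'} = sY - y(0), with y(0) = -1, y'(0) = -2, the left side becomes (s^2 + s - 3)Y - (-s - 3).
The right side is L{sin(9*t)} = 9/(s^2 + 81).
So (s^2 + s - 3)Y = 9/(s^2 + 81) + (-s - 3).
Divide through and combine into a single rational function.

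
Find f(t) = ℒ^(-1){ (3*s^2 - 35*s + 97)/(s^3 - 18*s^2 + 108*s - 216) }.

f(t) = -5*t^2*exp(6*t)/2 + t*exp(6*t) + 3*exp(6*t)

Factor the denominator: s^3 - 18*s^2 + 108*s - 216 = (s - 6)^3.
Partial fraction decomposition gives [3/(s - 6)] + [(s - 6)^(-2)] + [-5/(s - 6)^3].
Invert each term: 3/(s - 6) ↔ 3e^(6t); 1/(s - 6)^2 ↔ t·e^(6t); -5/(s - 6)^3 ↔ (-5/2)t^2·e^(6t).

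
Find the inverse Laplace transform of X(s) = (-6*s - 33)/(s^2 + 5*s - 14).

-5*exp(2*t) - exp(-7*t)

Factor the denominator: s^2 + 5*s - 14 = (s - 2)*(s + 7).
Partial fraction decomposition gives [-5/(s - 2)] + [-1/(s + 7)].
Invert each term: -5/(s - 2) ↔ -5e^(2t); -1/(s + 7) ↔ -e^(-7t).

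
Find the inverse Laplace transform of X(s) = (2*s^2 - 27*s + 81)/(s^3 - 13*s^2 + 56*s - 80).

-5*t*exp(4*t) - 4*exp(5*t) + 6*exp(4*t)

Factor the denominator: s^3 - 13*s^2 + 56*s - 80 = (s - 5)*(s - 4)^2.
Partial fraction decomposition gives [6/(s - 4)] + [-5/(s - 4)^2] + [-4/(s - 5)].
Invert each term: 6/(s - 4) ↔ 6e^(4t); -5/(s - 4)^2 ↔ -5t·e^(4t); -4/(s - 5) ↔ -4e^(5t).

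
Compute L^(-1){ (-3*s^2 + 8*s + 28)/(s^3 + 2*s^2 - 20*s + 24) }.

4*t*exp(2*t) - exp(2*t) - 2*exp(-6*t)

Factor the denominator: s^3 + 2*s^2 - 20*s + 24 = (s - 2)^2*(s + 6).
Partial fraction decomposition gives [-1/(s - 2)] + [4/(s - 2)^2] + [-2/(s + 6)].
Invert each term: -1/(s - 2) ↔ -e^(2t); 4/(s - 2)^2 ↔ 4t·e^(2t); -2/(s + 6) ↔ -2e^(-6t).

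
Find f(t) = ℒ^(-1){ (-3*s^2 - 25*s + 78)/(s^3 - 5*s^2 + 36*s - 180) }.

Factor the denominator: s^3 - 5*s^2 + 36*s - 180 = (s - 5)*(s^2 + 36).
Partial fraction decomposition gives [-2/(s - 5)] + [-s/(s^2 + 36)] + [-30/(s^2 + 36)].
Invert each term: -2/(s - 5) ↔ -2e^(5t); -1·s/(s^2 + 36) ↔ -cos(6t); -5·6/(s^2 + 36) ↔ -5sin(6t).

f(t) = -2*exp(5*t) - 5*sin(6*t) - cos(6*t)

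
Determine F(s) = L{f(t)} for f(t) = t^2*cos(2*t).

F(s) = 2*s*(s^2 - 12)/(s^2 + 4)^3

L{cos(2t)} = s/(s^2 + 4).
Then apply L{t^2·g(t)} = (-1)^2 d^2/ds^2[G(s)] with G(s) = s/(s^2 + 4):
differentiating 2 times and applying the sign gives 2*s*(s^2 - 12)/(s^2 + 4)^3.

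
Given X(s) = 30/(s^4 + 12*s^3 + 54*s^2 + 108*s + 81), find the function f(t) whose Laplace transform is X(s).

f(t) = 5*t^3*exp(-3*t)

Rewrite the denominator: s^4 + 12*s^3 + 54*s^2 + 108*s + 81 = (s + 3)^4.
The form in (s + 3) signals a first-shifting-theorem factor e^(-3t).
Since L{t^3} = 3!/s^4 = 6/s^4, the inverse is t^3*e^(-3*t), scaled by 5.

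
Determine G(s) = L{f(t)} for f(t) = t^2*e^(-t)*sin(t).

L{sin(t)} = 1/(s^2 + 1).
Multiplying by e^(-t) shifts s → s + 1, so L{e^(-t)*sin(t)} = 1/((s + 1)^2 + 1).
Then apply L{t^2·g(t)} = (-1)^2 d^2/ds^2[H(s)] with H(s) = 1/((s + 1)^2 + 1):
differentiating 2 times and applying the sign gives 2*(3*s^2 + 6*s + 2)/(s^2 + 2*s + 2)^3.

G(s) = 2*(3*s^2 + 6*s + 2)/(s^2 + 2*s + 2)^3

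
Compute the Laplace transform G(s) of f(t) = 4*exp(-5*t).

G(s) = 4/(s + 5)

L{4} = 4/s.
By the first shifting theorem, multiplying by e^(-5t) replaces s with s + 5.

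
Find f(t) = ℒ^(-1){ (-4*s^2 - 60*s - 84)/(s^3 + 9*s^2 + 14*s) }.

Factor the denominator: s^3 + 9*s^2 + 14*s = s*(s + 2)*(s + 7).
Partial fraction decomposition gives [-6/s] + [4/(s + 7)] + [-2/(s + 2)].
Invert each term: -6/(s - 0) ↔ -6e^(0t); 4/(s + 7) ↔ 4e^(-7t); -2/(s + 2) ↔ -2e^(-2t).

f(t) = -6 - 2*exp(-2*t) + 4*exp(-7*t)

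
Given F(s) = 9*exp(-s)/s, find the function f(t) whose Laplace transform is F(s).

The factor e^(-s) signals a time shift by c = 1 (second shifting theorem).
L{9} = 9/s, so L^-1{9/s} = 9.
Hence the inverse is u(t - 1) times that function evaluated at t - 1.

f(t) = Heaviside(t - 1)*(9)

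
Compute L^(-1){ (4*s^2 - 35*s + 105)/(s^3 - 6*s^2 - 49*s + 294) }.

4*exp(7*t) - 3*exp(6*t) + 3*exp(-7*t)

Factor the denominator: s^3 - 6*s^2 - 49*s + 294 = (s - 7)*(s - 6)*(s + 7).
Partial fraction decomposition gives [-3/(s - 6)] + [3/(s + 7)] + [4/(s - 7)].
Invert each term: -3/(s - 6) ↔ -3e^(6t); 3/(s + 7) ↔ 3e^(-7t); 4/(s - 7) ↔ 4e^(7t).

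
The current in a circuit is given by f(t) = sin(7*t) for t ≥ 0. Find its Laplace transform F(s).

L{sin(7t)} = 7/(s^2 + 49).

F(s) = 7/(s^2 + 49)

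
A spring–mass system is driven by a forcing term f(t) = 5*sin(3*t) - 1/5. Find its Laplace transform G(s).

By linearity of the Laplace transform, transform each term separately.
L{-1/5} = (-1/5)/s; (5)·[L{sin(3t)} = 3/(s^2 + 9)].

G(s) = 15/(s^2 + 9) - 1/(5*s)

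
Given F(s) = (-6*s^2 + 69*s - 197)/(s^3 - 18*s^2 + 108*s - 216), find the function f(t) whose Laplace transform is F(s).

Factor the denominator: s^3 - 18*s^2 + 108*s - 216 = (s - 6)^3.
Partial fraction decomposition gives [-6/(s - 6)] + [-3/(s - 6)^2] + [(s - 6)^(-3)].
Invert each term: -6/(s - 6) ↔ -6e^(6t); -3/(s - 6)^2 ↔ -3t·e^(6t); 1/(s - 6)^3 ↔ (1/2)t^2·e^(6t).

f(t) = t^2*exp(6*t)/2 - 3*t*exp(6*t) - 6*exp(6*t)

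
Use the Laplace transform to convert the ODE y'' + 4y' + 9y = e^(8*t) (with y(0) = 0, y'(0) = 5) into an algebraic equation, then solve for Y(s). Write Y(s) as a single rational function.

Apply the Laplace transform to the equation.
With L{y''} = s^2 Y - s·y(0) - y'(0) and L{y'} = sY - y(0), with y(0) = 0, y'(0) = 5: the LHS transforms to (s^2 + 4*s + 9)Y - (5).
The right side is L{e^(8*t)} = 1/(s - 8).
So (s^2 + 4*s + 9)Y = 1/(s - 8) + (5).
Solve for Y(s) and write it as one ratio of polynomials.

Y(s) = (5*s - 39)/(s^3 - 4*s^2 - 23*s - 72)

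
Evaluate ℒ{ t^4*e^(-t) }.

L{t^4} = 4!/s^5 = 24/s^5.
By the first shifting theorem, multiplying by e^(-t) replaces s with s + 1.

24/(s + 1)^5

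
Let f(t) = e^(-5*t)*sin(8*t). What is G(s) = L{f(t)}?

L{sin(8t)} = 8/(s^2 + 64).
By the first shifting theorem, multiplying by e^(-5t) replaces s with s + 5.

G(s) = 8/((s + 5)^2 + 64)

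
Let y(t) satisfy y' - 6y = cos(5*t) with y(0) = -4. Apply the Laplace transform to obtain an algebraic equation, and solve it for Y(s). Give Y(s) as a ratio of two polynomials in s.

Transform both sides with L{·}.
The derivative rules (L{y'} = sY - y(0) = sY - (-4)) turn the left side into (s - 6)Y - (-4).
The right side is L{cos(5*t)} = s/(s^2 + 25).
So (s - 6)Y = s/(s^2 + 25) + (-4).
Divide through and combine into a single rational function.

Y(s) = (-4*s^2 + s - 100)/(s^3 - 6*s^2 + 25*s - 150)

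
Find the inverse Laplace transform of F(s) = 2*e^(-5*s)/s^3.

Heaviside(t - 5)*((t - 5)^2)

The factor e^(-5s) signals a time shift by c = 5 (second shifting theorem).
L{t^2} = 2!/s^3 = 2/s^3, so L^-1{2/s^3} = t^2.
Hence the inverse is u(t - 5) times that function evaluated at t - 5.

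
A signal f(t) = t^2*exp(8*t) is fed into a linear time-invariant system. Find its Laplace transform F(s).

F(s) = 2/(s - 8)^3

L{e^(8t)} = 1/(s - 8).
Then apply L{t^2·g(t)} = (-1)^2 d^2/ds^2[G(s)] with G(s) = 1/(s - 8):
differentiating 2 times and applying the sign gives 2/(s - 8)^3.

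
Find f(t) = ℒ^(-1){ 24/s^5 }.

f(t) = t^4

Since L{t^4} = 4!/s^5 = 24/s^5, the inverse is t^4.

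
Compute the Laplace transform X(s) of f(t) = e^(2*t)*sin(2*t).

L{sin(2t)} = 2/(s^2 + 4).
By the first shifting theorem, multiplying by e^(2t) replaces s with s - 2.

X(s) = 2/((s - 2)^2 + 4)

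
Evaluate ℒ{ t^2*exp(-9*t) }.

2/(s + 9)^3

L{e^(-9t)} = 1/(s + 9).
Then apply L{t^2·g(t)} = (-1)^2 d^2/ds^2[G(s)] with G(s) = 1/(s + 9):
differentiating 2 times and applying the sign gives 2/(s + 9)^3.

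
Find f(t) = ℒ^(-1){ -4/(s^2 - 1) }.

Since L{sinh(t)} = 1/(s^2 - 1), the inverse is sinh(t), scaled by -4.

f(t) = -4*sinh(t)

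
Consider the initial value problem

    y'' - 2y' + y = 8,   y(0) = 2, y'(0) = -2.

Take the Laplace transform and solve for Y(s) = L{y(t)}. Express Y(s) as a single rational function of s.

Transform both sides with L{·}.
With L{y''} = s^2 Y - s·y(0) - y'(0) and L{y'} = sY - y(0), with y(0) = 2, y'(0) = -2: the LHS transforms to (s^2 - 2*s + 1)Y - (2*s - 6).
The right side is L{8} = 8/s.
So (s^2 - 2*s + 1)Y = 8/s + (2*s - 6).
Solve for Y(s) and write it as one ratio of polynomials.

Y(s) = (2*s^2 - 6*s + 8)/(s^3 - 2*s^2 + s)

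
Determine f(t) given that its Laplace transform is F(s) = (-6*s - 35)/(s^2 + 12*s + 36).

Factor the denominator: s^2 + 12*s + 36 = (s + 6)^2.
Partial fraction decomposition gives [-6/(s + 6)] + [(s + 6)^(-2)].
Invert each term: -6/(s + 6) ↔ -6e^(-6t); 1/(s + 6)^2 ↔ t·e^(-6t).

f(t) = t*exp(-6*t) - 6*exp(-6*t)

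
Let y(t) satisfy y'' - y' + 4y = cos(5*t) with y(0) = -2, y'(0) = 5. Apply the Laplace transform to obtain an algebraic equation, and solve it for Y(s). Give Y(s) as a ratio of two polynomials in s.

Transform both sides with L{·}.
The derivative rules (L{y''} = s^2 Y - s·y(0) - y'(0) and L{y'} = sY - y(0), with y(0) = -2, y'(0) = 5) turn the left side into (s^2 - s + 4)Y - (-2*s + 7).
The right side is L{cos(5*t)} = s/(s^2 + 25).
So (s^2 - s + 4)Y = s/(s^2 + 25) + (-2*s + 7).
Divide through and combine into a single rational function.

Y(s) = (-2*s^3 + 7*s^2 - 49*s + 175)/(s^4 - s^3 + 29*s^2 - 25*s + 100)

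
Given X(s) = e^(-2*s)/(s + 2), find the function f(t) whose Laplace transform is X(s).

The factor e^(-2s) signals a time shift by c = 2 (second shifting theorem).
L{e^(-2t)} = 1/(s + 2), so L^-1{1/(s + 2)} = e^(-2*t).
Hence the inverse is u(t - 2) times that function evaluated at t - 2.

f(t) = Heaviside(t - 2)*(exp(-2*t + 4))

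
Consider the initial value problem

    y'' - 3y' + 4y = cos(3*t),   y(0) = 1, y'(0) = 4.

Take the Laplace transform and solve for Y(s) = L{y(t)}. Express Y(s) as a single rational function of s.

Laplace-transform each side.
With L{y''} = s^2 Y - s·y(0) - y'(0) and L{y'} = sY - y(0), with y(0) = 1, y'(0) = 4: the LHS transforms to (s^2 - 3*s + 4)Y - (s + 1).
The right side is L{cos(3*t)} = s/(s^2 + 9).
So (s^2 - 3*s + 4)Y = s/(s^2 + 9) + (s + 1).
Divide through and combine into a single rational function.

Y(s) = (s^3 + s^2 + 10*s + 9)/(s^4 - 3*s^3 + 13*s^2 - 27*s + 36)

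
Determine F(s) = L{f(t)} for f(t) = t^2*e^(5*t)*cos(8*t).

L{cos(8t)} = s/(s^2 + 64).
Multiplying by e^(5t) shifts s → s - 5, so L{e^(5*t)*cos(8*t)} = (s - 5)/((s - 5)^2 + 64).
Then apply L{t^2·g(t)} = (-1)^2 d^2/ds^2[G(s)] with G(s) = (s - 5)/((s - 5)^2 + 64):
differentiating 2 times and applying the sign gives 2*(s - 5)*(s^2 - 10*s - 167)/(s^2 - 10*s + 89)^3.

F(s) = 2*(s - 5)*(s^2 - 10*s - 167)/(s^2 - 10*s + 89)^3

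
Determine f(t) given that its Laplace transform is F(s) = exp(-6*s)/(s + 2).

f(t) = Heaviside(t - 6)*(exp(-2*t + 12))

The factor e^(-6s) signals a time shift by c = 6 (second shifting theorem).
L{e^(-2t)} = 1/(s + 2), so L^-1{1/(s + 2)} = exp(-2*t).
Hence the inverse is u(t - 6) times that function evaluated at t - 6.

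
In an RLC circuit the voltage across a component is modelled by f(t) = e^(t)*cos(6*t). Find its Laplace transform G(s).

G(s) = (s - 1)/((s - 1)^2 + 36)

L{cos(6t)} = s/(s^2 + 36).
By the first shifting theorem, multiplying by e^(t) replaces s with s - 1.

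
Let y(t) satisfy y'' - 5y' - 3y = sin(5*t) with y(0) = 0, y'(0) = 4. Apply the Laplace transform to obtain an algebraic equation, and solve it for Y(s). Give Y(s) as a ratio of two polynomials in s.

Transform both sides with L{·}.
With L{y''} = s^2 Y - s·y(0) - y'(0) and L{y'} = sY - y(0), with y(0) = 0, y'(0) = 4: the LHS transforms to (s^2 - 5*s - 3)Y - (4).
The right side is L{sin(5*t)} = 5/(s^2 + 25).
So (s^2 - 5*s - 3)Y = 5/(s^2 + 25) + (4).
Isolate Y and clear denominators.

Y(s) = (4*s^2 + 105)/(s^4 - 5*s^3 + 22*s^2 - 125*s - 75)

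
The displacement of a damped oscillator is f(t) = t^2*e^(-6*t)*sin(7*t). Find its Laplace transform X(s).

L{sin(7t)} = 7/(s^2 + 49).
Multiplying by e^(-6t) shifts s → s + 6, so L{e^(-6*t)*sin(7*t)} = 7/((s + 6)^2 + 49).
Then apply L{t^2·g(t)} = (-1)^2 d^2/ds^2[G(s)] with G(s) = 7/((s + 6)^2 + 49):
differentiating 2 times and applying the sign gives 14*(3*s^2 + 36*s + 59)/(s^2 + 12*s + 85)^3.

X(s) = 14*(3*s^2 + 36*s + 59)/(s^2 + 12*s + 85)^3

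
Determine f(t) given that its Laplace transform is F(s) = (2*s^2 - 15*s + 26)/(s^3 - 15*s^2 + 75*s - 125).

Factor the denominator: s^3 - 15*s^2 + 75*s - 125 = (s - 5)^3.
Partial fraction decomposition gives [2/(s - 5)] + [5/(s - 5)^2] + [(s - 5)^(-3)].
Invert each term: 2/(s - 5) ↔ 2e^(5t); 5/(s - 5)^2 ↔ 5t·e^(5t); 1/(s - 5)^3 ↔ (1/2)t^2·e^(5t).

f(t) = t^2*exp(5*t)/2 + 5*t*exp(5*t) + 2*exp(5*t)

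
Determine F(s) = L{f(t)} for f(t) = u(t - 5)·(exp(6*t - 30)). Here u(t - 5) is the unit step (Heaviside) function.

By the second shifting theorem, L{u(t - c)·g(t - c)} = e^(-cs)·G(s) with c = 5 and G(s) = L{g(t)}.
L{e^(6t)} = 1/(s - 6).

F(s) = exp(-5*s)/(s - 6)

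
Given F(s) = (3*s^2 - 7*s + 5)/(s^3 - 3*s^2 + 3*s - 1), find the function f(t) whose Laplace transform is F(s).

f(t) = t^2*exp(t)/2 - t*exp(t) + 3*exp(t)

Factor the denominator: s^3 - 3*s^2 + 3*s - 1 = (s - 1)^3.
Partial fraction decomposition gives [3/(s - 1)] + [-1/(s - 1)^2] + [(s - 1)^(-3)].
Invert each term: 3/(s - 1) ↔ 3e^(t); -1/(s - 1)^2 ↔ -t·e^(t); 1/(s - 1)^3 ↔ (1/2)t^2·e^(t).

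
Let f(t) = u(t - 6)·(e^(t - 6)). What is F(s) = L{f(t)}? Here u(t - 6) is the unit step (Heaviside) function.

By the second shifting theorem, L{u(t - c)·g(t - c)} = e^(-cs)·G(s) with c = 6 and G(s) = L{g(t)}.
L{e^(t)} = 1/(s - 1).

F(s) = exp(-6*s)/(s - 1)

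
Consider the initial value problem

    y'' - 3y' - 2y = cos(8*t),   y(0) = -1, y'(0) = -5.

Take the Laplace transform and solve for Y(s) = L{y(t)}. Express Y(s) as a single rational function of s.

Y(s) = (-s^3 - 2*s^2 - 63*s - 128)/(s^4 - 3*s^3 + 62*s^2 - 192*s - 128)

Take the Laplace transform of both sides.
With L{y''} = s^2 Y - s·y(0) - y'(0) and L{y'} = sY - y(0), with y(0) = -1, y'(0) = -5: the LHS transforms to (s^2 - 3*s - 2)Y - (-s - 2).
The right side is L{cos(8*t)} = s/(s^2 + 64).
So (s^2 - 3*s - 2)Y = s/(s^2 + 64) + (-s - 2).
Divide through and combine into a single rational function.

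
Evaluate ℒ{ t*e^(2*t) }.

L{t} = 1!/s^2 = 1/s^2.
By the first shifting theorem, multiplying by e^(2t) replaces s with s - 2.

(s - 2)^(-2)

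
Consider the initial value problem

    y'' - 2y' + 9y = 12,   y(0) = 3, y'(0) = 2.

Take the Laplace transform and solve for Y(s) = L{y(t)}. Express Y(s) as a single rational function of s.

Apply the Laplace transform to the equation.
With L{y''} = s^2 Y - s·y(0) - y'(0) and L{y'} = sY - y(0), with y(0) = 3, y'(0) = 2: the LHS transforms to (s^2 - 2*s + 9)Y - (3*s - 4).
The right side is L{12} = 12/s.
So (s^2 - 2*s + 9)Y = 12/s + (3*s - 4).
Divide through and combine into a single rational function.

Y(s) = (3*s^2 - 4*s + 12)/(s^3 - 2*s^2 + 9*s)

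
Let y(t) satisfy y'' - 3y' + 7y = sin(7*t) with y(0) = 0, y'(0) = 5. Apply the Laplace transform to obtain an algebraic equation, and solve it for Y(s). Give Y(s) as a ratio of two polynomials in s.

Transform both sides with L{·}.
Using L{y''} = s^2 Y - s·y(0) - y'(0) and L{y'} = sY - y(0), with y(0) = 0, y'(0) = 5, the left side becomes (s^2 - 3*s + 7)Y - (5).
The right side is L{sin(7*t)} = 7/(s^2 + 49).
So (s^2 - 3*s + 7)Y = 7/(s^2 + 49) + (5).
Solve for Y(s) and write it as one ratio of polynomials.

Y(s) = (5*s^2 + 252)/(s^4 - 3*s^3 + 56*s^2 - 147*s + 343)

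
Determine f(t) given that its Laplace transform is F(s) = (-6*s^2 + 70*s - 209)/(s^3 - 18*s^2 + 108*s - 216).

Factor the denominator: s^3 - 18*s^2 + 108*s - 216 = (s - 6)^3.
Partial fraction decomposition gives [-6/(s - 6)] + [-2/(s - 6)^2] + [-5/(s - 6)^3].
Invert each term: -6/(s - 6) ↔ -6e^(6t); -2/(s - 6)^2 ↔ -2t·e^(6t); -5/(s - 6)^3 ↔ (-5/2)t^2·e^(6t).

f(t) = -5*t^2*exp(6*t)/2 - 2*t*exp(6*t) - 6*exp(6*t)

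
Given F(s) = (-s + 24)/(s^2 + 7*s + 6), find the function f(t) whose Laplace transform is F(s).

f(t) = 5*exp(-t) - 6*exp(-6*t)

Factor the denominator: s^2 + 7*s + 6 = (s + 1)*(s + 6).
Partial fraction decomposition gives [5/(s + 1)] + [-6/(s + 6)].
Invert each term: 5/(s + 1) ↔ 5e^(-t); -6/(s + 6) ↔ -6e^(-6t).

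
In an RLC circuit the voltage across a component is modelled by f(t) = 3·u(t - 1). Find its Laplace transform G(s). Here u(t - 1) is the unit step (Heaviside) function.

G(s) = 3*exp(-s)/s

By the second shifting theorem, L{u(t - c)·g(t - c)} = e^(-cs)·H(s) with c = 1 and H(s) = L{g(t)}.
L{3} = 3/s.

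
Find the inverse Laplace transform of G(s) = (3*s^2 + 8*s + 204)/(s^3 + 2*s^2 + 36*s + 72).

2*sin(6*t) - 2*cos(6*t) + 5*exp(-2*t)

Factor the denominator: s^3 + 2*s^2 + 36*s + 72 = (s + 2)*(s^2 + 36).
Partial fraction decomposition gives [5/(s + 2)] + [-2*s/(s^2 + 36)] + [12/(s^2 + 36)].
Invert each term: 5/(s + 2) ↔ 5e^(-2t); -2·s/(s^2 + 36) ↔ -2cos(6t); 2·6/(s^2 + 36) ↔ 2sin(6t).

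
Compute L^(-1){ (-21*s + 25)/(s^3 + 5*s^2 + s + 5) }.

4*sin(t) - 5*cos(t) + 5*exp(-5*t)

Factor the denominator: s^3 + 5*s^2 + s + 5 = (s + 5)*(s^2 + 1).
Partial fraction decomposition gives [5/(s + 5)] + [-5*s/(s^2 + 1)] + [4/(s^2 + 1)].
Invert each term: 5/(s + 5) ↔ 5e^(-5t); -5·s/(s^2 + 1) ↔ -5cos(t); 4·1/(s^2 + 1) ↔ 4sin(t).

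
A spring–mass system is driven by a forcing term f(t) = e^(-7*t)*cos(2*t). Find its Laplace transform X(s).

L{cos(2t)} = s/(s^2 + 4).
By the first shifting theorem, multiplying by e^(-7t) replaces s with s + 7.

X(s) = (s + 7)/((s + 7)^2 + 4)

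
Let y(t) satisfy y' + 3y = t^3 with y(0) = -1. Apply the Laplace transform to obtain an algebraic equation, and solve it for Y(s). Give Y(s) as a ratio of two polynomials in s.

Y(s) = (-s^4 + 6)/(s^5 + 3*s^4)

Take the Laplace transform of both sides.
The derivative rules (L{y'} = sY - y(0) = sY - (-1)) turn the left side into (s + 3)Y - (-1).
The right side is L{t^3} = 6/s^4.
So (s + 3)Y = 6/s^4 + (-1).
Solve for Y(s) and write it as one ratio of polynomials.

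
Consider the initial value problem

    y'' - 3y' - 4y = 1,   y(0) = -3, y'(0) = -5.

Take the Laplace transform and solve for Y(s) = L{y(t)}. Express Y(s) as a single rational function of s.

Laplace-transform each side.
With L{y''} = s^2 Y - s·y(0) - y'(0) and L{y'} = sY - y(0), with y(0) = -3, y'(0) = -5: the LHS transforms to (s^2 - 3*s - 4)Y - (-3*s + 4).
The right side is L{1} = 1/s.
So (s^2 - 3*s - 4)Y = 1/s + (-3*s + 4).
Divide through and combine into a single rational function.

Y(s) = (-3*s^2 + 4*s + 1)/(s^3 - 3*s^2 - 4*s)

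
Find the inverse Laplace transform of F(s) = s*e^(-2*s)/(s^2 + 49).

The factor e^(-2s) signals a time shift by c = 2 (second shifting theorem).
L{cos(7t)} = s/(s^2 + 49), so L^-1{s/(s^2 + 49)} = cos(7*t).
Hence the inverse is u(t - 2) times that function evaluated at t - 2.

Heaviside(t - 2)*(cos(7*t - 14))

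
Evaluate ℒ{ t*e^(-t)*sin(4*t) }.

L{sin(4t)} = 4/(s^2 + 16).
Multiplying by e^(-t) shifts s → s + 1, so L{e^(-t)*sin(4*t)} = 4/((s + 1)^2 + 16).
Then apply L{t·g(t)} = -d/ds[G(s)] with G(s) = 4/((s + 1)^2 + 16):
differentiating 1 time and applying the sign gives 8*(s + 1)/(s^2 + 2*s + 17)^2.

8*(s + 1)/(s^2 + 2*s + 17)^2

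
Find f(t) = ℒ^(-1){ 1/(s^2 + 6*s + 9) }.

f(t) = t*exp(-3*t)

Rewrite the denominator: s^2 + 6*s + 9 = (s + 3)^2.
The form in (s + 3) signals a first-shifting-theorem factor e^(-3t).
Since L{t} = 1!/s^2 = 1/s^2, the inverse is t*e^(-3*t).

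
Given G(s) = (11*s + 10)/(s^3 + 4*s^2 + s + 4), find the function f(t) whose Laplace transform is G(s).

f(t) = 3*sin(t) + 2*cos(t) - 2*exp(-4*t)

Factor the denominator: s^3 + 4*s^2 + s + 4 = (s + 4)*(s^2 + 1).
Partial fraction decomposition gives [-2/(s + 4)] + [2*s/(s^2 + 1)] + [3/(s^2 + 1)].
Invert each term: -2/(s + 4) ↔ -2e^(-4t); 2·s/(s^2 + 1) ↔ 2cos(t); 3·1/(s^2 + 1) ↔ 3sin(t).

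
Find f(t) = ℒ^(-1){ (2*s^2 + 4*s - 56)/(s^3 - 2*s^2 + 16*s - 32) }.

f(t) = -2*exp(2*t) + 3*sin(4*t) + 4*cos(4*t)

Factor the denominator: s^3 - 2*s^2 + 16*s - 32 = (s - 2)*(s^2 + 16).
Partial fraction decomposition gives [-2/(s - 2)] + [4*s/(s^2 + 16)] + [12/(s^2 + 16)].
Invert each term: -2/(s - 2) ↔ -2e^(2t); 4·s/(s^2 + 16) ↔ 4cos(4t); 3·4/(s^2 + 16) ↔ 3sin(4t).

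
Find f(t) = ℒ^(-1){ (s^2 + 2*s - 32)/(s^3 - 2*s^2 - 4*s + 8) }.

Factor the denominator: s^3 - 2*s^2 - 4*s + 8 = (s - 2)^2*(s + 2).
Partial fraction decomposition gives [3/(s - 2)] + [-6/(s - 2)^2] + [-2/(s + 2)].
Invert each term: 3/(s - 2) ↔ 3e^(2t); -6/(s - 2)^2 ↔ -6t·e^(2t); -2/(s + 2) ↔ -2e^(-2t).

f(t) = -6*t*exp(2*t) + 3*exp(2*t) - 2*exp(-2*t)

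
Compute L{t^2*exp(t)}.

L{e^(t)} = 1/(s - 1).
Then apply L{t^2·g(t)} = (-1)^2 d^2/ds^2[H(s)] with H(s) = 1/(s - 1):
differentiating 2 times and applying the sign gives 2/(s - 1)^3.

2/(s - 1)^3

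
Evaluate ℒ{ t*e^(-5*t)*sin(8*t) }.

16*(s + 5)/(s^2 + 10*s + 89)^2

L{sin(8t)} = 8/(s^2 + 64).
Multiplying by e^(-5t) shifts s → s + 5, so L{e^(-5*t)*sin(8*t)} = 8/((s + 5)^2 + 64).
Then apply L{t·g(t)} = -d/ds[G(s)] with G(s) = 8/((s + 5)^2 + 64):
differentiating 1 time and applying the sign gives 16*(s + 5)/(s^2 + 10*s + 89)^2.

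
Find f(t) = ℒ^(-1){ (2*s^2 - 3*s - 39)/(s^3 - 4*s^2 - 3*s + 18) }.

Factor the denominator: s^3 - 4*s^2 - 3*s + 18 = (s - 3)^2*(s + 2).
Partial fraction decomposition gives [3/(s - 3)] + [-6/(s - 3)^2] + [-1/(s + 2)].
Invert each term: 3/(s - 3) ↔ 3e^(3t); -6/(s - 3)^2 ↔ -6t·e^(3t); -1/(s + 2) ↔ -e^(-2t).

f(t) = -6*t*exp(3*t) + 3*exp(3*t) - exp(-2*t)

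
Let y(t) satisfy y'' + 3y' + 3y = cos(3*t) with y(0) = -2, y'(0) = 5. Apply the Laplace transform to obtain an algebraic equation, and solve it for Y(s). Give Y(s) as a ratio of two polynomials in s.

Y(s) = (-2*s^3 - s^2 - 17*s - 9)/(s^4 + 3*s^3 + 12*s^2 + 27*s + 27)

Laplace-transform each side.
Using L{y''} = s^2 Y - s·y(0) - y'(0) and L{y'} = sY - y(0), with y(0) = -2, y'(0) = 5, the left side becomes (s^2 + 3*s + 3)Y - (-2*s - 1).
The right side is L{cos(3*t)} = s/(s^2 + 9).
So (s^2 + 3*s + 3)Y = s/(s^2 + 9) + (-2*s - 1).
Divide through and combine into a single rational function.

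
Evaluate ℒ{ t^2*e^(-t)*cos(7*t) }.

2*(s + 1)*(s^2 + 2*s - 146)/(s^2 + 2*s + 50)^3

L{cos(7t)} = s/(s^2 + 49).
Multiplying by e^(-t) shifts s → s + 1, so L{e^(-t)*cos(7*t)} = (s + 1)/((s + 1)^2 + 49).
Then apply L{t^2·g(t)} = (-1)^2 d^2/ds^2[H(s)] with H(s) = (s + 1)/((s + 1)^2 + 49):
differentiating 2 times and applying the sign gives 2*(s + 1)*(s^2 + 2*s - 146)/(s^2 + 2*s + 50)^3.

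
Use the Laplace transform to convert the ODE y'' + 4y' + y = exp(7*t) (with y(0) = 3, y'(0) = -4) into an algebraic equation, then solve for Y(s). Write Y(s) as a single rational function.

Transform both sides with L{·}.
With L{y''} = s^2 Y - s·y(0) - y'(0) and L{y'} = sY - y(0), with y(0) = 3, y'(0) = -4: the LHS transforms to (s^2 + 4*s + 1)Y - (3*s + 8).
The right side is L{exp(7*t)} = 1/(s - 7).
So (s^2 + 4*s + 1)Y = 1/(s - 7) + (3*s + 8).
Isolate Y and clear denominators.

Y(s) = (3*s^2 - 13*s - 55)/(s^3 - 3*s^2 - 27*s - 7)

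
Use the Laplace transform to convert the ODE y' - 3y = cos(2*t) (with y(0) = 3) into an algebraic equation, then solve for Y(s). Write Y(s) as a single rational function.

Y(s) = (3*s^2 + s + 12)/(s^3 - 3*s^2 + 4*s - 12)

Take the Laplace transform of both sides.
Using L{y'} = sY - y(0) = sY - 3, the left side becomes (s - 3)Y - (3).
The right side is L{cos(2*t)} = s/(s^2 + 4).
So (s - 3)Y = s/(s^2 + 4) + (3).
Isolate Y and clear denominators.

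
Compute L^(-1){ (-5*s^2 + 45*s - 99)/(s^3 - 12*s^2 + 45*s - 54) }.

3*t*exp(3*t) - exp(6*t) - 4*exp(3*t)

Factor the denominator: s^3 - 12*s^2 + 45*s - 54 = (s - 6)*(s - 3)^2.
Partial fraction decomposition gives [-4/(s - 3)] + [3/(s - 3)^2] + [-1/(s - 6)].
Invert each term: -4/(s - 3) ↔ -4e^(3t); 3/(s - 3)^2 ↔ 3t·e^(3t); -1/(s - 6) ↔ -e^(6t).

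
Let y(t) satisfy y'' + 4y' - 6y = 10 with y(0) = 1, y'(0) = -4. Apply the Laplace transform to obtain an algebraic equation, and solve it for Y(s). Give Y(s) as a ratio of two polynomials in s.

Take the Laplace transform of both sides.
With L{y''} = s^2 Y - s·y(0) - y'(0) and L{y'} = sY - y(0), with y(0) = 1, y'(0) = -4: the LHS transforms to (s^2 + 4*s - 6)Y - (s).
The right side is L{10} = 10/s.
So (s^2 + 4*s - 6)Y = 10/s + (s).
Divide through and combine into a single rational function.

Y(s) = (s^2 + 10)/(s^3 + 4*s^2 - 6*s)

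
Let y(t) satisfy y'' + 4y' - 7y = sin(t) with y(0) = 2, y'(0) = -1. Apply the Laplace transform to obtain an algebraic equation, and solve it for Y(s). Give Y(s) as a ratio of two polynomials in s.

Y(s) = (2*s^3 + 7*s^2 + 2*s + 8)/(s^4 + 4*s^3 - 6*s^2 + 4*s - 7)

Take the Laplace transform of both sides.
The derivative rules (L{y''} = s^2 Y - s·y(0) - y'(0) and L{y'} = sY - y(0), with y(0) = 2, y'(0) = -1) turn the left side into (s^2 + 4*s - 7)Y - (2*s + 7).
The right side is L{sin(t)} = 1/(s^2 + 1).
So (s^2 + 4*s - 7)Y = 1/(s^2 + 1) + (2*s + 7).
Divide through and combine into a single rational function.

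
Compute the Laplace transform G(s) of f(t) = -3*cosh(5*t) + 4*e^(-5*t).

G(s) = -3*s/(s^2 - 25) + 4/(s + 5)

Apply the Laplace transform termwise.
(4)·[L{e^(-5t)} = 1/(s + 5)]; (-3)·[L{cosh(5t)} = s/(s^2 - 25)].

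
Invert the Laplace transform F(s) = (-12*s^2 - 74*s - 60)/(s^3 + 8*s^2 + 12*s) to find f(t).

Factor the denominator: s^3 + 8*s^2 + 12*s = s*(s + 2)*(s + 6).
Partial fraction decomposition gives [-2/(s + 6)] + [-5/(s + 2)] + [-5/s].
Invert each term: -2/(s + 6) ↔ -2e^(-6t); -5/(s + 2) ↔ -5e^(-2t); -5/(s - 0) ↔ -5e^(0t).

f(t) = -5 - 5*exp(-2*t) - 2*exp(-6*t)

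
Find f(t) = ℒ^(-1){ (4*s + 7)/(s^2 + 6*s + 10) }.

f(t) = -5*exp(-3*t)*sin(t) + 4*exp(-3*t)*cos(t)

Complete the square in the denominator: s^2 + 6*s + 10 = (s + 3)^2 + 1^2.
Split the numerator to match: 4*s + 7 = 4·(s + 3) - 5·1.
Invert each term: 4·(s + 3)/((s + 3)^2 + 1) ↔ 4e^(-3t)cos(t); -5·1/((s + 3)^2 + 1) ↔ -5e^(-3t)sin(t).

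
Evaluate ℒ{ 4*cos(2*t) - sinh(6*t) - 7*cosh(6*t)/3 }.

4*s/(s^2 + 4) - 7*s/(3*(s^2 - 36)) - 6/(s^2 - 36)

By linearity of the Laplace transform, transform each term separately.
(-1)·[L{sinh(6t)} = 6/(s^2 - 36)]; (-7/3)·[L{cosh(6t)} = s/(s^2 - 36)]; (4)·[L{cos(2t)} = s/(s^2 + 4)].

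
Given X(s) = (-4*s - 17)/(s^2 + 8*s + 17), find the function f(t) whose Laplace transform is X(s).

Complete the square in the denominator: s^2 + 8*s + 17 = (s + 4)^2 + 1^2.
Split the numerator to match: -4*s - 17 = -4·(s + 4) - 1·1.
Invert each term: -4·(s + 4)/((s + 4)^2 + 1) ↔ -4e^(-4t)cos(t); -1·1/((s + 4)^2 + 1) ↔ -e^(-4t)sin(t).

f(t) = -exp(-4*t)*sin(t) - 4*exp(-4*t)*cos(t)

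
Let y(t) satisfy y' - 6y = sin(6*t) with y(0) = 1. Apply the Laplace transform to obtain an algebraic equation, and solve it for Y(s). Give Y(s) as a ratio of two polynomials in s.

Y(s) = (s^2 + 42)/(s^3 - 6*s^2 + 36*s - 216)

Apply the Laplace transform to the equation.
Using L{y'} = sY - y(0) = sY - 1, the left side becomes (s - 6)Y - (1).
The right side is L{sin(6*t)} = 6/(s^2 + 36).
So (s - 6)Y = 6/(s^2 + 36) + (1).
Divide through and combine into a single rational function.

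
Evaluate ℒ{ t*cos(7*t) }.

L{cos(7t)} = s/(s^2 + 49).
Then apply L{t·g(t)} = -d/ds[H(s)] with H(s) = s/(s^2 + 49):
differentiating 1 time and applying the sign gives (s - 7)*(s + 7)/(s^2 + 49)^2.

(s - 7)*(s + 7)/(s^2 + 49)^2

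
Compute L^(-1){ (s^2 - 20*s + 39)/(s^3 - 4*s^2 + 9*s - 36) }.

Factor the denominator: s^3 - 4*s^2 + 9*s - 36 = (s - 4)*(s^2 + 9).
Partial fraction decomposition gives [-1/(s - 4)] + [2*s/(s^2 + 9)] + [-12/(s^2 + 9)].
Invert each term: -1/(s - 4) ↔ -e^(4t); 2·s/(s^2 + 9) ↔ 2cos(3t); -4·3/(s^2 + 9) ↔ -4sin(3t).

-exp(4*t) - 4*sin(3*t) + 2*cos(3*t)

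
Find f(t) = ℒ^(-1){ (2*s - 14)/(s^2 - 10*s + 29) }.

Complete the square in the denominator: s^2 - 10*s + 29 = (s - 5)^2 + 2^2.
Split the numerator to match: 2*s - 14 = 2·(s - 5) - 2·2.
Invert each term: 2·(s - 5)/((s - 5)^2 + 4) ↔ 2e^(5t)cos(2t); -2·2/((s - 5)^2 + 4) ↔ -2e^(5t)sin(2t).

f(t) = -2*exp(5*t)*sin(2*t) + 2*exp(5*t)*cos(2*t)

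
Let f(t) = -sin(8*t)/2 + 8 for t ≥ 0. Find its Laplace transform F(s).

F(s) = -4/(s^2 + 64) + 8/s

Apply the Laplace transform termwise.
(-1/2)·[L{sin(8t)} = 8/(s^2 + 64)]; L{8} = 8/s.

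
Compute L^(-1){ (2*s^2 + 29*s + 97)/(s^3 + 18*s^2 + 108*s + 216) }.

Factor the denominator: s^3 + 18*s^2 + 108*s + 216 = (s + 6)^3.
Partial fraction decomposition gives [2/(s + 6)] + [5/(s + 6)^2] + [-5/(s + 6)^3].
Invert each term: 2/(s + 6) ↔ 2e^(-6t); 5/(s + 6)^2 ↔ 5t·e^(-6t); -5/(s + 6)^3 ↔ (-5/2)t^2·e^(-6t).

-5*t^2*exp(-6*t)/2 + 5*t*exp(-6*t) + 2*exp(-6*t)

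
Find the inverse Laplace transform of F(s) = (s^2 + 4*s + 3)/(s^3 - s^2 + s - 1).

4*exp(t) + sin(t) - 3*cos(t)

Factor the denominator: s^3 - s^2 + s - 1 = (s - 1)*(s^2 + 1).
Partial fraction decomposition gives [4/(s - 1)] + [-3*s/(s^2 + 1)] + [1/(s^2 + 1)].
Invert each term: 4/(s - 1) ↔ 4e^(t); -3·s/(s^2 + 1) ↔ -3cos(t); 1·1/(s^2 + 1) ↔ sin(t).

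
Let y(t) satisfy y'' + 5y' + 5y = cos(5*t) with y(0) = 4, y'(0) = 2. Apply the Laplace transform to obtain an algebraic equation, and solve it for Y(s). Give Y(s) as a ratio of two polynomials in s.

Y(s) = (4*s^3 + 22*s^2 + 101*s + 550)/(s^4 + 5*s^3 + 30*s^2 + 125*s + 125)

Apply the Laplace transform to the equation.
With L{y''} = s^2 Y - s·y(0) - y'(0) and L{y'} = sY - y(0), with y(0) = 4, y'(0) = 2: the LHS transforms to (s^2 + 5*s + 5)Y - (4*s + 22).
The right side is L{cos(5*t)} = s/(s^2 + 25).
So (s^2 + 5*s + 5)Y = s/(s^2 + 25) + (4*s + 22).
Divide through and combine into a single rational function.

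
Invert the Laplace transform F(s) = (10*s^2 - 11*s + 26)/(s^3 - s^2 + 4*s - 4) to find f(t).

f(t) = 5*exp(t) - 3*sin(2*t) + 5*cos(2*t)

Factor the denominator: s^3 - s^2 + 4*s - 4 = (s - 1)*(s^2 + 4).
Partial fraction decomposition gives [5/(s - 1)] + [5*s/(s^2 + 4)] + [-6/(s^2 + 4)].
Invert each term: 5/(s - 1) ↔ 5e^(t); 5·s/(s^2 + 4) ↔ 5cos(2t); -3·2/(s^2 + 4) ↔ -3sin(2t).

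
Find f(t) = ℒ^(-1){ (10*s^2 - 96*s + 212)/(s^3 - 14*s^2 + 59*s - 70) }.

Factor the denominator: s^3 - 14*s^2 + 59*s - 70 = (s - 7)*(s - 5)*(s - 2).
Partial fraction decomposition gives [4/(s - 2)] + [3/(s - 5)] + [3/(s - 7)].
Invert each term: 4/(s - 2) ↔ 4e^(2t); 3/(s - 5) ↔ 3e^(5t); 3/(s - 7) ↔ 3e^(7t).

f(t) = 3*exp(7*t) + 3*exp(5*t) + 4*exp(2*t)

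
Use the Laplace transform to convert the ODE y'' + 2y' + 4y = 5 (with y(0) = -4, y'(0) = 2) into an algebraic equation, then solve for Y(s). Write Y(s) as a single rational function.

Apply the Laplace transform to the equation.
Using L{y''} = s^2 Y - s·y(0) - y'(0) and L{y'} = sY - y(0), with y(0) = -4, y'(0) = 2, the left side becomes (s^2 + 2*s + 4)Y - (-4*s - 6).
The right side is L{5} = 5/s.
So (s^2 + 2*s + 4)Y = 5/s + (-4*s - 6).
Divide through and combine into a single rational function.

Y(s) = (-4*s^2 - 6*s + 5)/(s^3 + 2*s^2 + 4*s)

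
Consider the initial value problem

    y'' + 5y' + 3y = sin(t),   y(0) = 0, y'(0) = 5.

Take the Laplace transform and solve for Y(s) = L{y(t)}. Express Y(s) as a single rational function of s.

Transform both sides with L{·}.
Using L{y''} = s^2 Y - s·y(0) - y'(0) and L{y'} = sY - y(0), with y(0) = 0, y'(0) = 5, the left side becomes (s^2 + 5*s + 3)Y - (5).
The right side is L{sin(t)} = 1/(s^2 + 1).
So (s^2 + 5*s + 3)Y = 1/(s^2 + 1) + (5).
Solve for Y(s) and write it as one ratio of polynomials.

Y(s) = (5*s^2 + 6)/(s^4 + 5*s^3 + 4*s^2 + 5*s + 3)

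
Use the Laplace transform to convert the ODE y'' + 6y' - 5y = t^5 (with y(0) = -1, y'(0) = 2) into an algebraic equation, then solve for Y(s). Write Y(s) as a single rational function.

Y(s) = (-s^7 - 4*s^6 + 120)/(s^8 + 6*s^7 - 5*s^6)

Take the Laplace transform of both sides.
The derivative rules (L{y''} = s^2 Y - s·y(0) - y'(0) and L{y'} = sY - y(0), with y(0) = -1, y'(0) = 2) turn the left side into (s^2 + 6*s - 5)Y - (-s - 4).
The right side is L{t^5} = 120/s^6.
So (s^2 + 6*s - 5)Y = 120/s^6 + (-s - 4).
Solve for Y(s) and write it as one ratio of polynomials.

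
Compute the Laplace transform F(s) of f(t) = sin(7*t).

F(s) = 7/(s^2 + 49)

L{sin(7t)} = 7/(s^2 + 49).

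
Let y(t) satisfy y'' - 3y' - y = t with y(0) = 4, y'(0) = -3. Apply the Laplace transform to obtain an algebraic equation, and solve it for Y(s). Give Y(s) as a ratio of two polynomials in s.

Take the Laplace transform of both sides.
Using L{y''} = s^2 Y - s·y(0) - y'(0) and L{y'} = sY - y(0), with y(0) = 4, y'(0) = -3, the left side becomes (s^2 - 3*s - 1)Y - (4*s - 15).
The right side is L{t} = s^(-2).
So (s^2 - 3*s - 1)Y = s^(-2) + (4*s - 15).
Divide through and combine into a single rational function.

Y(s) = (4*s^3 - 15*s^2 + 1)/(s^4 - 3*s^3 - s^2)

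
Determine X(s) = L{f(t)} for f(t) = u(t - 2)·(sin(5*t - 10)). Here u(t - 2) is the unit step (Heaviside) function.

By the second shifting theorem, L{u(t - c)·g(t - c)} = e^(-cs)·G(s) with c = 2 and G(s) = L{g(t)}.
L{sin(5t)} = 5/(s^2 + 25).

X(s) = 5*exp(-2*s)/(s^2 + 25)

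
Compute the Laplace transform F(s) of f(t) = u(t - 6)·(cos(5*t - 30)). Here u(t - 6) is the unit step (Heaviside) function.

By the second shifting theorem, L{u(t - c)·g(t - c)} = e^(-cs)·G(s) with c = 6 and G(s) = L{g(t)}.
L{cos(5t)} = s/(s^2 + 25).

F(s) = s*exp(-6*s)/(s^2 + 25)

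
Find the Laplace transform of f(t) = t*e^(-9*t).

(s + 9)^(-2)

L{e^(-9t)} = 1/(s + 9).
Then apply L{t·g(t)} = -d/ds[G(s)] with G(s) = 1/(s + 9):
differentiating 1 time and applying the sign gives (s + 9)^(-2).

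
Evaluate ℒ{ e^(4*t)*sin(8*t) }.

8/((s - 4)^2 + 64)

L{sin(8t)} = 8/(s^2 + 64).
By the first shifting theorem, multiplying by e^(4t) replaces s with s - 4.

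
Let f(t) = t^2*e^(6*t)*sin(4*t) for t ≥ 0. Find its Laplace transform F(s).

F(s) = 8*(3*s^2 - 36*s + 92)/(s^2 - 12*s + 52)^3

L{sin(4t)} = 4/(s^2 + 16).
Multiplying by e^(6t) shifts s → s - 6, so L{e^(6*t)*sin(4*t)} = 4/((s - 6)^2 + 16).
Then apply L{t^2·g(t)} = (-1)^2 d^2/ds^2[G(s)] with G(s) = 4/((s - 6)^2 + 16):
differentiating 2 times and applying the sign gives 8*(3*s^2 - 36*s + 92)/(s^2 - 12*s + 52)^3.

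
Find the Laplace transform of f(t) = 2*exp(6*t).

2/(s - 6)

L{2} = 2/s.
By the first shifting theorem, multiplying by e^(6t) replaces s with s - 6.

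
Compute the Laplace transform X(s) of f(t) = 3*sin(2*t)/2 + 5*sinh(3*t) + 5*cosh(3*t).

The transform is linear, so treat each term independently.
(3/2)·[L{sin(2t)} = 2/(s^2 + 4)]; (5)·[L{cosh(3t)} = s/(s^2 - 9)]; (5)·[L{sinh(3t)} = 3/(s^2 - 9)].

X(s) = 5*s/(s^2 - 9) + 3/(s^2 + 4) + 15/(s^2 - 9)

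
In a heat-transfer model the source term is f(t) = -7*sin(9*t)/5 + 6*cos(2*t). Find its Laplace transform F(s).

Apply the Laplace transform termwise.
(-7/5)·[L{sin(9t)} = 9/(s^2 + 81)]; (6)·[L{cos(2t)} = s/(s^2 + 4)].

F(s) = 6*s/(s^2 + 4) - 63/(5*(s^2 + 81))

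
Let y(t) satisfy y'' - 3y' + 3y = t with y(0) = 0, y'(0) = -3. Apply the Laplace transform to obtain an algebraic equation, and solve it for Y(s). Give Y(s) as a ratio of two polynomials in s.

Y(s) = (-3*s^2 + 1)/(s^4 - 3*s^3 + 3*s^2)

Apply the Laplace transform to the equation.
With L{y''} = s^2 Y - s·y(0) - y'(0) and L{y'} = sY - y(0), with y(0) = 0, y'(0) = -3: the LHS transforms to (s^2 - 3*s + 3)Y - (-3).
The right side is L{t} = s^(-2).
So (s^2 - 3*s + 3)Y = s^(-2) + (-3).
Solve for Y(s) and write it as one ratio of polynomials.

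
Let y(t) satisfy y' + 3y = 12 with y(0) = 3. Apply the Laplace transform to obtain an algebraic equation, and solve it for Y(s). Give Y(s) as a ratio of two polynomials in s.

Y(s) = (3*s + 12)/(s^2 + 3*s)

Take the Laplace transform of both sides.
Using L{y'} = sY - y(0) = sY - 3, the left side becomes (s + 3)Y - (3).
The right side is L{12} = 12/s.
So (s + 3)Y = 12/s + (3).
Divide through and combine into a single rational function.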